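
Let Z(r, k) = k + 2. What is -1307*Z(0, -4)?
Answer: 2614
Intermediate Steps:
Z(r, k) = 2 + k
-1307*Z(0, -4) = -1307*(2 - 4) = -1307*(-2) = 2614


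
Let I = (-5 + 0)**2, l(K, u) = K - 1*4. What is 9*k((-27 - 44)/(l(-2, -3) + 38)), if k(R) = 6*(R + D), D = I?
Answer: 19683/16 ≈ 1230.2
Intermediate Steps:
l(K, u) = -4 + K (l(K, u) = K - 4 = -4 + K)
I = 25 (I = (-5)**2 = 25)
D = 25
k(R) = 150 + 6*R (k(R) = 6*(R + 25) = 6*(25 + R) = 150 + 6*R)
9*k((-27 - 44)/(l(-2, -3) + 38)) = 9*(150 + 6*((-27 - 44)/((-4 - 2) + 38))) = 9*(150 + 6*(-71/(-6 + 38))) = 9*(150 + 6*(-71/32)) = 9*(150 - 213/16) = 9*(2187/16) = 19683/16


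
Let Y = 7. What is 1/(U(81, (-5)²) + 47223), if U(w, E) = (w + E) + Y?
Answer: 1/47336 ≈ 2.1126e-5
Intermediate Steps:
U(w, E) = 7 + E + w (U(w, E) = (w + E) + 7 = (E + w) + 7 = 7 + E + w)
1/(U(81, (-5)²) + 47223) = 1/((7 + (-5)² + 81) + 47223) = 1/((7 + 25 + 81) + 47223) = 1/(113 + 47223) = 1/47336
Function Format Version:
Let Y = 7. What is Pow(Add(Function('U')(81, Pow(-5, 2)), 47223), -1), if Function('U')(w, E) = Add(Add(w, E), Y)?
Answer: Rational(1, 47336) ≈ 2.1126e-5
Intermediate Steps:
Function('U')(w, E) = Add(7, E, w) (Function('U')(w, E) = Add(Add(w, E), 7) = Add(Add(E, w), 7) = Add(7, E, w))
Pow(Add(Function('U')(81, Pow(-5, 2)), 47223), -1) = Pow(Add(Add(7, Pow(-5, 2), 81), 47223), -1) = Pow(Add(Add(7, 25, 81), 47223), -1) = Pow(Add(113, 47223), -1) = Pow(47336, -1) = Rational(1, 47336)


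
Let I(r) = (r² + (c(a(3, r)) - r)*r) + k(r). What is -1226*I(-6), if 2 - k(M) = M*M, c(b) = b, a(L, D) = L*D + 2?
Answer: -76012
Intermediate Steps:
a(L, D) = 2 + D*L (a(L, D) = D*L + 2 = 2 + D*L)
k(M) = 2 - M² (k(M) = 2 - M*M = 2 - M²)
I(r) = 2 + r*(2 + 2*r) (I(r) = (r² + ((2 + r*3) - r)*r) + (2 - r²) = (r² + ((2 + 3*r) - r)*r) + (2 - r²) = (r² + (2 + 2*r)*r) + (2 - r²) = (r² + r*(2 + 2*r)) + (2 - r²) = 2 + r*(2 + 2*r))
-1226*I(-6) = -1226*(2 + 2*(-6) + 2*(-6)²) = -1226*(2 - 12 + 2*36) = -1226*(2 - 12 + 72) = -1226*62 = -76012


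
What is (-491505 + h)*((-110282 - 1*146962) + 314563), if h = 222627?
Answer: -15411818082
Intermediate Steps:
(-491505 + h)*((-110282 - 1*146962) + 314563) = (-491505 + 222627)*((-110282 - 1*146962) + 314563) = -268878*((-110282 - 146962) + 314563) = -268878*(-257244 + 314563) = -268878*57319 = -15411818082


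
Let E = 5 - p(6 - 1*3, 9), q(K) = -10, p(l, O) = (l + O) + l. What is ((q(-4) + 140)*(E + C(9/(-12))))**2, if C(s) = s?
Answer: 7812025/4 ≈ 1.9530e+6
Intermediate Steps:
p(l, O) = O + 2*l (p(l, O) = (O + l) + l = O + 2*l)
E = -10 (E = 5 - (9 + 2*(6 - 1*3)) = 5 - (9 + 2*(6 - 3)) = 5 - (9 + 2*3) = 5 - (9 + 6) = 5 - 1*15 = 5 - 15 = -10)
((q(-4) + 140)*(E + C(9/(-12))))**2 = ((-10 + 140)*(-10 + 9/(-12)))**2 = (130*(-10 + 9*(-1/12)))**2 = (130*(-10 - 3/4))**2 = (130*(-43/4))**2 = (-2795/2)**2 = 7812025/4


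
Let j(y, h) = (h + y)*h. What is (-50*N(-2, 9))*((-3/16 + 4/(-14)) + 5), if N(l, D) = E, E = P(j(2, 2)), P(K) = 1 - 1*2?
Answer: 12675/56 ≈ 226.34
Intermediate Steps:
j(y, h) = h*(h + y)
P(K) = -1 (P(K) = 1 - 2 = -1)
E = -1
N(l, D) = -1
(-50*N(-2, 9))*((-3/16 + 4/(-14)) + 5) = (-50*(-1))*((-3/16 + 4/(-14)) + 5) = 50*((-3*1/16 + 4*(-1/14)) + 5) = 50*((-3/16 - 2/7) + 5) = 50*(-53/112 + 5) = 50*(507/112) = 12675/56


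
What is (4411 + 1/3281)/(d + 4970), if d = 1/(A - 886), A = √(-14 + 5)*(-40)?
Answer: 57499170685087128/64785943058409641 - 1736699040*I/64785943058409641 ≈ 0.88753 - 2.6807e-8*I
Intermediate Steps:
A = -120*I (A = √(-9)*(-40) = (3*I)*(-40) = -120*I ≈ -120.0*I)
d = (-886 + 120*I)/799396 (d = 1/(-120*I - 886) = 1/(-886 - 120*I) = (-886 + 120*I)/799396 ≈ -0.0011083 + 0.00015011*I)
(4411 + 1/3281)/(d + 4970) = (4411 + 1/3281)/((-443/399698 + 30*I/199849) + 4970) = (4411 + 1/3281)/(1986498617/399698 + 30*I/199849) = 14472492*(799396*(1986498617/399698 - 30*I/199849)/19745791849561)/3281 = 11569252214832*(1986498617/399698 - 30*I/199849)/64785943058409641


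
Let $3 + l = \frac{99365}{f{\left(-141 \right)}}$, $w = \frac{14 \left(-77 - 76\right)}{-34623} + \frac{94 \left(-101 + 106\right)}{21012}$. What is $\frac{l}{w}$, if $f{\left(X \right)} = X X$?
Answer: $\frac{535142490068}{22561442571} \approx 23.719$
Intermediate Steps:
$f{\left(X \right)} = X^{2}$
$w = \frac{3404473}{40416582}$ ($w = 14 \left(-153\right) \left(- \frac{1}{34623}\right) + 94 \cdot 5 \cdot \frac{1}{21012} = \left(-2142\right) \left(- \frac{1}{34623}\right) + 470 \cdot \frac{1}{21012} = \frac{238}{3847} + \frac{235}{10506} = \frac{3404473}{40416582} \approx 0.084235$)
$l = \frac{39722}{19881}$ ($l = -3 + \frac{99365}{\left(-141\right)^{2}} = -3 + \frac{99365}{19881} = \frac{39722}{19881} \approx 1.998$)
$\frac{l}{w} = \frac{39722}{19881 \cdot \frac{3404473}{40416582}} = \frac{39722}{19881} \cdot \frac{40416582}{3404473} = \frac{535142490068}{22561442571}$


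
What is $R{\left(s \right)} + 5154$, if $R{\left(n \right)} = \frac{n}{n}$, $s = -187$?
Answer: $5155$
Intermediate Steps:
$R{\left(n \right)} = 1$
$R{\left(s \right)} + 5154 = 1 + 5154 = 5155$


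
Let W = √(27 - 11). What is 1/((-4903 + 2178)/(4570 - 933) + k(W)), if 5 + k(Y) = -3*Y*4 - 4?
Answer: -3637/210034 ≈ -0.017316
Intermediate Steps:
W = 4 (W = √16 = 4)
k(Y) = -9 - 12*Y (k(Y) = -5 + (-3*Y*4 - 4) = -5 + (-12*Y - 4) = -5 + (-4 - 12*Y) = -9 - 12*Y)
1/((-4903 + 2178)/(4570 - 933) + k(W)) = 1/((-4903 + 2178)/(4570 - 933) + (-9 - 12*4)) = 1/(-2725/3637 + (-9 - 48)) = 1/(-2725*1/3637 - 57) = 1/(-2725/3637 - 57) = 1/(-210034/3637) = -3637/210034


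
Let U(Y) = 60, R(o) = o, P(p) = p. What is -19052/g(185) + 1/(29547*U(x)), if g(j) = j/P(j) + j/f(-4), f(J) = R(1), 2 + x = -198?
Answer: -5629294409/54957420 ≈ -102.43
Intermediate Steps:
x = -200 (x = -2 - 198 = -200)
f(J) = 1
g(j) = 1 + j (g(j) = j/j + j/1 = 1 + j*1 = 1 + j)
-19052/g(185) + 1/(29547*U(x)) = -19052/(1 + 185) + 1/(29547*60) = -19052/186 + (1/29547)*(1/60) = -19052*1/186 + 1/1772820 = -9526/93 + 1/1772820 = -5629294409/54957420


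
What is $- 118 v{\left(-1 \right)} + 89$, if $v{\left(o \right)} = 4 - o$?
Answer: $-501$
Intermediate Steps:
$- 118 v{\left(-1 \right)} + 89 = - 118 \left(4 - -1\right) + 89 = - 118 \left(4 + 1\right) + 89 = \left(-118\right) 5 + 89 = -590 + 89 = -501$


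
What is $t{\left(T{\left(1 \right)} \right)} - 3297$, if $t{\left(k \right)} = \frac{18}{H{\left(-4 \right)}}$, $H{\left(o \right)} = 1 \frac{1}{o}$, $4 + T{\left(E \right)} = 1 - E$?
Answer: $-3369$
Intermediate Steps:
$T{\left(E \right)} = -3 - E$ ($T{\left(E \right)} = -4 - \left(-1 + E\right) = -3 - E$)
$H{\left(o \right)} = \frac{1}{o}$
$t{\left(k \right)} = -72$ ($t{\left(k \right)} = \frac{18}{\frac{1}{-4}} = \frac{18}{- \frac{1}{4}} = 18 \left(-4\right) = -72$)
$t{\left(T{\left(1 \right)} \right)} - 3297 = -72 - 3297 = -3369$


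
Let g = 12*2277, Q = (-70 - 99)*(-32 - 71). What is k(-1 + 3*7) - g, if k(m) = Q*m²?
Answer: 6935476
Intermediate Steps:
Q = 17407 (Q = -169*(-103) = 17407)
g = 27324
k(m) = 17407*m²
k(-1 + 3*7) - g = 17407*(-1 + 3*7)² - 1*27324 = 17407*(-1 + 21)² - 27324 = 17407*20² - 27324 = 17407*400 - 27324 = 6962800 - 27324 = 6935476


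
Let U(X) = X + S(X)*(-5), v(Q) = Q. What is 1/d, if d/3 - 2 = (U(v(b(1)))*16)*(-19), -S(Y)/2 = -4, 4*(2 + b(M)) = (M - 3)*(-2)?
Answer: 1/37398 ≈ 2.6739e-5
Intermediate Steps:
b(M) = -½ - M/2 (b(M) = -2 + ((M - 3)*(-2))/4 = -2 + ((-3 + M)*(-2))/4 = -2 + (6 - 2*M)/4 = -2 + (3/2 - M/2) = -½ - M/2)
S(Y) = 8 (S(Y) = -2*(-4) = 8)
U(X) = -40 + X (U(X) = X + 8*(-5) = X - 40 = -40 + X)
d = 37398 (d = 6 + 3*(((-40 + (-½ - ½*1))*16)*(-19)) = 6 + 3*(((-40 + (-½ - ½))*16)*(-19)) = 6 + 3*(((-40 - 1)*16)*(-19)) = 6 + 3*(-41*16*(-19)) = 6 + 3*(-656*(-19)) = 6 + 3*12464 = 6 + 37392 = 37398)
1/d = 1/37398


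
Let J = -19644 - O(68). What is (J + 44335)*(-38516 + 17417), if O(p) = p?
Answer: -519520677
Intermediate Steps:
J = -19712 (J = -19644 - 1*68 = -19644 - 68 = -19712)
(J + 44335)*(-38516 + 17417) = (-19712 + 44335)*(-38516 + 17417) = 24623*(-21099) = -519520677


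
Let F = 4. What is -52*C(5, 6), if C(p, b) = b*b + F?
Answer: -2080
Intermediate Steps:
C(p, b) = 4 + b² (C(p, b) = b*b + 4 = b² + 4 = 4 + b²)
-52*C(5, 6) = -52*(4 + 6²) = -52*(4 + 36) = -52*40 = -2080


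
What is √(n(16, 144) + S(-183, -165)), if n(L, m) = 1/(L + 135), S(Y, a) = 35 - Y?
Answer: √4970769/151 ≈ 14.765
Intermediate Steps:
n(L, m) = 1/(135 + L)
√(n(16, 144) + S(-183, -165)) = √(1/(135 + 16) + (35 - 1*(-183))) = √(1/151 + (35 + 183)) = √(1/151 + 218) = √(32919/151) = √4970769/151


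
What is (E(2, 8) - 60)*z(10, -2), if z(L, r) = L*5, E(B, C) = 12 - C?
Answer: -2800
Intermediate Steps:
z(L, r) = 5*L
(E(2, 8) - 60)*z(10, -2) = ((12 - 1*8) - 60)*(5*10) = ((12 - 8) - 60)*50 = (4 - 60)*50 = -56*50 = -2800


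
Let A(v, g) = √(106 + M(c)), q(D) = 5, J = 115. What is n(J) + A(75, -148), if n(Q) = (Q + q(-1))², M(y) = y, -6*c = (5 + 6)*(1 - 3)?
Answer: 14400 + √987/3 ≈ 14410.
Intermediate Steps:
c = 11/3 (c = -(5 + 6)*(1 - 3)/6 = -11*(-2)/6 = -⅙*(-22) = 11/3 ≈ 3.6667)
n(Q) = (5 + Q)² (n(Q) = (Q + 5)² = (5 + Q)²)
A(v, g) = √987/3 (A(v, g) = √(106 + 11/3) = √(329/3) = √987/3)
n(J) + A(75, -148) = (5 + 115)² + √987/3 = 120² + √987/3 = 14400 + √987/3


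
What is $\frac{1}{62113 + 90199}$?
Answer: $\frac{1}{152312} \approx 6.5655 \cdot 10^{-6}$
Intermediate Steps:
$\frac{1}{62113 + 90199} = \frac{1}{152312}$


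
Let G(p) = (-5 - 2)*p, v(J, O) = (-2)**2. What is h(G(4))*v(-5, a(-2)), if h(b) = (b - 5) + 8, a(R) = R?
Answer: -100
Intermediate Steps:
v(J, O) = 4
G(p) = -7*p
h(b) = 3 + b (h(b) = (-5 + b) + 8 = 3 + b)
h(G(4))*v(-5, a(-2)) = (3 - 7*4)*4 = (3 - 28)*4 = -25*4 = -100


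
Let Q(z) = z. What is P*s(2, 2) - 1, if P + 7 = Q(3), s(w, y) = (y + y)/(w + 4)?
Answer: -11/3 ≈ -3.6667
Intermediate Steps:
s(w, y) = 2*y/(4 + w) (s(w, y) = (2*y)/(4 + w) = 2*y/(4 + w))
P = -4 (P = -7 + 3 = -4)
P*s(2, 2) - 1 = -8*2/(4 + 2) - 1 = -8*2/6 - 1 = -4*⅔ - 1 = -8/3 - 1 = -11/3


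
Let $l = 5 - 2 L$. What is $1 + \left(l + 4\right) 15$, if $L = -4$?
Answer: $256$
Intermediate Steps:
$l = 13$ ($l = 5 - -8 = 5 + 8 = 13$)
$1 + \left(l + 4\right) 15 = 1 + \left(13 + 4\right) 15 = 1 + 17 \cdot 15 = 1 + 255 = 256$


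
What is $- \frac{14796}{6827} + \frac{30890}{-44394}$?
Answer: $- \frac{433869827}{151538919} \approx -2.8631$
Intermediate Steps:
$- \frac{14796}{6827} + \frac{30890}{-44394} = \left(-14796\right) \frac{1}{6827} + 30890 \left(- \frac{1}{44394}\right) = - \frac{14796}{6827} - \frac{15445}{22197} = - \frac{433869827}{151538919}$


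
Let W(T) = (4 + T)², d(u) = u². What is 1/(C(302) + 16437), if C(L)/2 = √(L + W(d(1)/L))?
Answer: 374780037/6160230462880 - 151*√29005289/6160230462880 ≈ 6.0707e-5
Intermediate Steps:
C(L) = 2*√(L + (4 + 1/L)²) (C(L) = 2*√(L + (4 + 1²/L)²) = 2*√(L + (4 + 1/L)²))
1/(C(302) + 16437) = 1/(2*√(16 + 302 + 302⁻² + 8/302) + 16437) = 1/(2*√(16 + 302 + 1/91204 + 8*(1/302)) + 16437) = 1/(2*√(16 + 302 + 1/91204 + 4/151) + 16437) = 1/(2*√(29005289/91204) + 16437) = 1/(2*(√29005289/302) + 16437) = 1/(√29005289/151 + 16437) = 1/(16437 + √29005289/151)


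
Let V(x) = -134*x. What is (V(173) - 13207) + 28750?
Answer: -7639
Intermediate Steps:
(V(173) - 13207) + 28750 = (-134*173 - 13207) + 28750 = (-23182 - 13207) + 28750 = -36389 + 28750 = -7639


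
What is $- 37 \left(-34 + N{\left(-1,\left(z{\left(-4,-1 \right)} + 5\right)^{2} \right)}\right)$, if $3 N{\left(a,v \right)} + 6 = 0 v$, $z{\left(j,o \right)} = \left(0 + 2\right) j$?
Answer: $1332$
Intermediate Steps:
$z{\left(j,o \right)} = 2 j$
$N{\left(a,v \right)} = -2$ ($N{\left(a,v \right)} = -2 + \frac{0 v}{3} = -2 + \frac{1}{3} \cdot 0 = -2 + 0 = -2$)
$- 37 \left(-34 + N{\left(-1,\left(z{\left(-4,-1 \right)} + 5\right)^{2} \right)}\right) = - 37 \left(-34 - 2\right) = \left(-37\right) \left(-36\right) = 1332$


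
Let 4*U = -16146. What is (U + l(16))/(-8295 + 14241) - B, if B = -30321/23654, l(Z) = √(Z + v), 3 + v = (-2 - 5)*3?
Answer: 28269765/46882228 + I*√2/2973 ≈ 0.60299 + 0.00047569*I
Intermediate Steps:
U = -8073/2 (U = (¼)*(-16146) = -8073/2 ≈ -4036.5)
v = -24 (v = -3 + (-2 - 5)*3 = -3 - 7*3 = -3 - 21 = -24)
l(Z) = √(-24 + Z) (l(Z) = √(Z - 24) = √(-24 + Z))
B = -30321/23654 (B = -30321*1/23654 = -30321/23654 ≈ -1.2819)
(U + l(16))/(-8295 + 14241) - B = (-8073/2 + √(-24 + 16))/(-8295 + 14241) - 1*(-30321/23654) = (-8073/2 + √(-8))/5946 + 30321/23654 = (-8073/2 + 2*I*√2)*(1/5946) + 30321/23654 = (-2691/3964 + I*√2/2973) + 30321/23654 = 28269765/46882228 + I*√2/2973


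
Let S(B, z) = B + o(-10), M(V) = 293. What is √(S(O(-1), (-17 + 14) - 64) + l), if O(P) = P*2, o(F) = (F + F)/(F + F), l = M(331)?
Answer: 2*√73 ≈ 17.088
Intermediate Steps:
l = 293
o(F) = 1 (o(F) = (2*F)/((2*F)) = (2*F)*(1/(2*F)) = 1)
O(P) = 2*P
S(B, z) = 1 + B (S(B, z) = B + 1 = 1 + B)
√(S(O(-1), (-17 + 14) - 64) + l) = √((1 + 2*(-1)) + 293) = √((1 - 2) + 293) = √(-1 + 293) = √292 = 2*√73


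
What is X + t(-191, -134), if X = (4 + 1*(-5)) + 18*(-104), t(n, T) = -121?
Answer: -1994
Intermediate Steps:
X = -1873 (X = (4 - 5) - 1872 = -1 - 1872 = -1873)
X + t(-191, -134) = -1873 - 121 = -1994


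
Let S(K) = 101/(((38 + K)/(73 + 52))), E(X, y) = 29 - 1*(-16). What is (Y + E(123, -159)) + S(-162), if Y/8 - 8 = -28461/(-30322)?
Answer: 27625107/1879964 ≈ 14.694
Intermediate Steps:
Y = 1084148/15161 (Y = 64 + 8*(-28461/(-30322)) = 64 + 8*(-28461*(-1/30322)) = 64 + 8*(28461/30322) = 64 + 113844/15161 = 1084148/15161 ≈ 71.509)
E(X, y) = 45 (E(X, y) = 29 + 16 = 45)
S(K) = 101/(38/125 + K/125) (S(K) = 101/(((38 + K)/125)) = 101/(((38 + K)*(1/125))) = 101/(38/125 + K/125))
(Y + E(123, -159)) + S(-162) = (1084148/15161 + 45) + 12625/(38 - 162) = 1766393/15161 + 12625/(-124) = 1766393/15161 + 12625*(-1/124) = 1766393/15161 - 12625/124 = 27625107/1879964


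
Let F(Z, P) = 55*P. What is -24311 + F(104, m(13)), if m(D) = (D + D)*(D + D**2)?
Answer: 235949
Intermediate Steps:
m(D) = 2*D*(D + D**2) (m(D) = (2*D)*(D + D**2) = 2*D*(D + D**2))
-24311 + F(104, m(13)) = -24311 + 55*(2*13**2*(1 + 13)) = -24311 + 55*(2*169*14) = -24311 + 55*4732 = -24311 + 260260 = 235949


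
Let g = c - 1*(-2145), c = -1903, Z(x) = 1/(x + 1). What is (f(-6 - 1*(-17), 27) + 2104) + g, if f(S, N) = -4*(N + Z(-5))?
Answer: 2239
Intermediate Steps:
Z(x) = 1/(1 + x)
f(S, N) = 1 - 4*N (f(S, N) = -4*(N + 1/(1 - 5)) = -4*(N + 1/(-4)) = -4*(N - ¼) = -4*(-¼ + N) = 1 - 4*N)
g = 242 (g = -1903 - 1*(-2145) = -1903 + 2145 = 242)
(f(-6 - 1*(-17), 27) + 2104) + g = ((1 - 4*27) + 2104) + 242 = ((1 - 108) + 2104) + 242 = (-107 + 2104) + 242 = 1997 + 242 = 2239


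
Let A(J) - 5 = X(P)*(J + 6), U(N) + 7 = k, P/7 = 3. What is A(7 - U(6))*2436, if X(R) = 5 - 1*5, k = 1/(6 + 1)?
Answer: 12180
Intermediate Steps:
P = 21 (P = 7*3 = 21)
k = ⅐ (k = 1/7 = ⅐ ≈ 0.14286)
U(N) = -48/7 (U(N) = -7 + ⅐ = -48/7)
X(R) = 0 (X(R) = 5 - 5 = 0)
A(J) = 5 (A(J) = 5 + 0*(J + 6) = 5 + 0*(6 + J) = 5 + 0 = 5)
A(7 - U(6))*2436 = 5*2436 = 12180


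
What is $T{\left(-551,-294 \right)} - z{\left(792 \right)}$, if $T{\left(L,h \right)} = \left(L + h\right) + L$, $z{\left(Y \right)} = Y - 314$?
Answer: $-1874$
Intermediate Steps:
$z{\left(Y \right)} = -314 + Y$
$T{\left(L,h \right)} = h + 2 L$
$T{\left(-551,-294 \right)} - z{\left(792 \right)} = \left(-294 + 2 \left(-551\right)\right) - \left(-314 + 792\right) = \left(-294 - 1102\right) - 478 = -1396 - 478 = -1874$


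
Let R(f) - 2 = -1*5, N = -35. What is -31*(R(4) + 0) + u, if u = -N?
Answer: 128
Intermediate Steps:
R(f) = -3 (R(f) = 2 - 1*5 = 2 - 5 = -3)
u = 35 (u = -1*(-35) = 35)
-31*(R(4) + 0) + u = -31*(-3 + 0) + 35 = -31*(-3) + 35 = 93 + 35 = 128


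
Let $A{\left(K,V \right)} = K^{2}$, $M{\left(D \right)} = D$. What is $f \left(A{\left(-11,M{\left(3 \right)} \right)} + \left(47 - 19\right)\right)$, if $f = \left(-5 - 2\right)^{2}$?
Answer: $7301$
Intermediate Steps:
$f = 49$ ($f = \left(-7\right)^{2} = 49$)
$f \left(A{\left(-11,M{\left(3 \right)} \right)} + \left(47 - 19\right)\right) = 49 \left(\left(-11\right)^{2} + \left(47 - 19\right)\right) = 49 \left(121 + \left(47 - 19\right)\right) = 49 \left(121 + 28\right) = 49 \cdot 149 = 7301$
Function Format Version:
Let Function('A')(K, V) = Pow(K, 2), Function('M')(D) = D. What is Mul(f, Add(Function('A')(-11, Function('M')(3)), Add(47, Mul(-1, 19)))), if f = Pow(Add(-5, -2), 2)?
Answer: 7301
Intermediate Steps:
f = 49 (f = Pow(-7, 2) = 49)
Mul(f, Add(Function('A')(-11, Function('M')(3)), Add(47, Mul(-1, 19)))) = Mul(49, Add(Pow(-11, 2), Add(47, Mul(-1, 19)))) = Mul(49, Add(121, Add(47, -19))) = Mul(49, Add(121, 28)) = Mul(49, 149) = 7301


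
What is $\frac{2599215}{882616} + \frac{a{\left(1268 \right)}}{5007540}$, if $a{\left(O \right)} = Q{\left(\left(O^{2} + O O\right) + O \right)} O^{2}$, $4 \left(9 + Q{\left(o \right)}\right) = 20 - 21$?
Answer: $- \frac{27730101013}{1104933731160} \approx -0.025097$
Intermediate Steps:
$Q{\left(o \right)} = - \frac{37}{4}$ ($Q{\left(o \right)} = -9 + \frac{20 - 21}{4} = -9 + \frac{1}{4} \left(-1\right) = -9 - \frac{1}{4} = - \frac{37}{4}$)
$a{\left(O \right)} = - \frac{37 O^{2}}{4}$
$\frac{2599215}{882616} + \frac{a{\left(1268 \right)}}{5007540} = \frac{2599215}{882616} + \frac{\left(- \frac{37}{4}\right) 1268^{2}}{5007540} = 2599215 \cdot \frac{1}{882616} + \left(- \frac{37}{4}\right) 1607824 \cdot \frac{1}{5007540} = \frac{2599215}{882616} - \frac{3718093}{1251885} = - \frac{27730101013}{1104933731160}$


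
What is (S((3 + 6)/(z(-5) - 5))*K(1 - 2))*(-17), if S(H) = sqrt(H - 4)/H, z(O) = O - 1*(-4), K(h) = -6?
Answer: -34*I*sqrt(22) ≈ -159.47*I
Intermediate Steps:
z(O) = 4 + O (z(O) = O + 4 = 4 + O)
S(H) = sqrt(-4 + H)/H
(S((3 + 6)/(z(-5) - 5))*K(1 - 2))*(-17) = ((sqrt(-4 + (3 + 6)/((4 - 5) - 5))/(((3 + 6)/((4 - 5) - 5))))*(-6))*(-17) = ((sqrt(-4 + 9/(-1 - 5))/((9/(-1 - 5))))*(-6))*(-17) = ((sqrt(-4 + 9/(-6))/((9/(-6))))*(-6))*(-17) = ((sqrt(-4 + 9*(-1/6))/((9*(-1/6))))*(-6))*(-17) = ((sqrt(-4 - 3/2)/(-3/2))*(-6))*(-17) = (-I*sqrt(22)/3*(-6))*(-17) = (2*I*sqrt(22))*(-17) = -34*I*sqrt(22)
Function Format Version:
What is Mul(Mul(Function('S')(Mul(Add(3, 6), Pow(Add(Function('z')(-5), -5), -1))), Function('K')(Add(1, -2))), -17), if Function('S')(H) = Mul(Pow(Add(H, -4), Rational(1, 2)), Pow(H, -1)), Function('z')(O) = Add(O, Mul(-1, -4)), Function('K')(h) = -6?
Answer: Mul(-34, I, Pow(22, Rational(1, 2))) ≈ Mul(-159.47, I)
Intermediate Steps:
Function('z')(O) = Add(4, O) (Function('z')(O) = Add(O, 4) = Add(4, O))
Function('S')(H) = Mul(Pow(H, -1), Pow(Add(-4, H), Rational(1, 2))) (Function('S')(H) = Mul(Pow(Add(-4, H), Rational(1, 2)), Pow(H, -1)) = Mul(Pow(H, -1), Pow(Add(-4, H), Rational(1, 2))))
Mul(Mul(Function('S')(Mul(Add(3, 6), Pow(Add(Function('z')(-5), -5), -1))), Function('K')(Add(1, -2))), -17) = Mul(Mul(Mul(Pow(Mul(Add(3, 6), Pow(Add(Add(4, -5), -5), -1)), -1), Pow(Add(-4, Mul(Add(3, 6), Pow(Add(Add(4, -5), -5), -1))), Rational(1, 2))), -6), -17) = Mul(Mul(Mul(Pow(Mul(9, Pow(Add(-1, -5), -1)), -1), Pow(Add(-4, Mul(9, Pow(Add(-1, -5), -1))), Rational(1, 2))), -6), -17) = Mul(Mul(Mul(Pow(Mul(9, Pow(-6, -1)), -1), Pow(Add(-4, Mul(9, Pow(-6, -1))), Rational(1, 2))), -6), -17) = Mul(Mul(Mul(Pow(Mul(9, Rational(-1, 6)), -1), Pow(Add(-4, Mul(9, Rational(-1, 6))), Rational(1, 2))), -6), -17) = Mul(Mul(Mul(Pow(Rational(-3, 2), -1), Pow(Add(-4, Rational(-3, 2)), Rational(1, 2))), -6), -17) = Mul(Mul(Mul(Rational(-2, 3), Pow(Rational(-11, 2), Rational(1, 2))), -6), -17) = Mul(Mul(Mul(Rational(-2, 3), Mul(Rational(1, 2), I, Pow(22, Rational(1, 2)))), -6), -17) = Mul(Mul(Mul(Rational(-1, 3), I, Pow(22, Rational(1, 2))), -6), -17) = Mul(Mul(2, I, Pow(22, Rational(1, 2))), -17) = Mul(-34, I, Pow(22, Rational(1, 2)))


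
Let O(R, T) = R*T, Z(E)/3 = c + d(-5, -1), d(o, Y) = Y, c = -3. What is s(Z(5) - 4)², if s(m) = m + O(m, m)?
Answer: 57600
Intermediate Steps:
Z(E) = -12 (Z(E) = 3*(-3 - 1) = 3*(-4) = -12)
s(m) = m + m² (s(m) = m + m*m = m + m²)
s(Z(5) - 4)² = ((-12 - 4)*(1 + (-12 - 4)))² = (-16*(1 - 16))² = (-16*(-15))² = 240² = 57600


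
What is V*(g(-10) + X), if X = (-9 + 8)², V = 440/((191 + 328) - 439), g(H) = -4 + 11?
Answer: 44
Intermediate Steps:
g(H) = 7
V = 11/2 (V = 440/(519 - 439) = 440/80 = 440*(1/80) = 11/2 ≈ 5.5000)
X = 1 (X = (-1)² = 1)
V*(g(-10) + X) = 11*(7 + 1)/2 = (11/2)*8 = 44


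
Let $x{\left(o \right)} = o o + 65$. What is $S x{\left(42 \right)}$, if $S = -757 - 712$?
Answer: $-2686801$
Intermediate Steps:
$x{\left(o \right)} = 65 + o^{2}$ ($x{\left(o \right)} = o^{2} + 65 = 65 + o^{2}$)
$S = -1469$ ($S = -757 - 712 = -1469$)
$S x{\left(42 \right)} = - 1469 \left(65 + 42^{2}\right) = - 1469 \left(65 + 1764\right) = \left(-1469\right) 1829 = -2686801$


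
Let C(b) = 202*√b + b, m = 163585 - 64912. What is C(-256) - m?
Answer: -98929 + 3232*I ≈ -98929.0 + 3232.0*I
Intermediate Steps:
m = 98673
C(b) = b + 202*√b
C(-256) - m = (-256 + 202*√(-256)) - 1*98673 = (-256 + 202*(16*I)) - 98673 = (-256 + 3232*I) - 98673 = -98929 + 3232*I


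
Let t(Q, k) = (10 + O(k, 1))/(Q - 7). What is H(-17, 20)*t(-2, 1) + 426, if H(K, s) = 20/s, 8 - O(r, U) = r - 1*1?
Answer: 424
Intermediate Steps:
O(r, U) = 9 - r (O(r, U) = 8 - (r - 1*1) = 8 - (r - 1) = 8 - (-1 + r) = 8 + (1 - r) = 9 - r)
t(Q, k) = (19 - k)/(-7 + Q) (t(Q, k) = (10 + (9 - k))/(Q - 7) = (19 - k)/(-7 + Q))
H(-17, 20)*t(-2, 1) + 426 = (20/20)*((19 - 1*1)/(-7 - 2)) + 426 = (20*(1/20))*((19 - 1)/(-9)) + 426 = 1*(-1/9*18) + 426 = 1*(-2) + 426 = -2 + 426 = 424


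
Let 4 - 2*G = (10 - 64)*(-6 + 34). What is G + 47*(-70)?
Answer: -2532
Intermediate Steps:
G = 758 (G = 2 - (10 - 64)*(-6 + 34)/2 = 2 - (-27)*28 = 2 - ½*(-1512) = 2 + 756 = 758)
G + 47*(-70) = 758 + 47*(-70) = 758 - 3290 = -2532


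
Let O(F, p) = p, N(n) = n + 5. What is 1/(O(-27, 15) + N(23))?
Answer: 1/43 ≈ 0.023256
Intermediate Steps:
N(n) = 5 + n
1/(O(-27, 15) + N(23)) = 1/(15 + (5 + 23)) = 1/(15 + 28) = 1/43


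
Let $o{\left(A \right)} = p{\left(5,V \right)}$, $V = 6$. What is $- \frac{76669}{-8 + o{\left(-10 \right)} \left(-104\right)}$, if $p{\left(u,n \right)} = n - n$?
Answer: $\frac{76669}{8} \approx 9583.6$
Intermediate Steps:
$p{\left(u,n \right)} = 0$
$o{\left(A \right)} = 0$
$- \frac{76669}{-8 + o{\left(-10 \right)} \left(-104\right)} = - \frac{76669}{-8 + 0 \left(-104\right)} = - \frac{76669}{-8 + 0} = - \frac{76669}{-8} = \left(-76669\right) \left(- \frac{1}{8}\right) = \frac{76669}{8}$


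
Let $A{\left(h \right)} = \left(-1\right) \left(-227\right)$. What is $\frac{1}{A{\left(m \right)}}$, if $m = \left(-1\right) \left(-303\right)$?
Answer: $\frac{1}{227} \approx 0.0044053$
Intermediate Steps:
$m = 303$
$A{\left(h \right)} = 227$
$\frac{1}{A{\left(m \right)}} = \frac{1}{227}$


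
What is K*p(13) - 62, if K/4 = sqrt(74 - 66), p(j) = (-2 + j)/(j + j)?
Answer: -62 + 44*sqrt(2)/13 ≈ -57.213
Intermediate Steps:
p(j) = (-2 + j)/(2*j) (p(j) = (-2 + j)/((2*j)) = (-2 + j)*(1/(2*j)) = (-2 + j)/(2*j))
K = 8*sqrt(2) (K = 4*sqrt(74 - 66) = 4*sqrt(8) = 4*(2*sqrt(2)) = 8*sqrt(2) ≈ 11.314)
K*p(13) - 62 = (8*sqrt(2))*((1/2)*(-2 + 13)/13) - 62 = (8*sqrt(2))*((1/2)*(1/13)*11) - 62 = (8*sqrt(2))*(11/26) - 62 = 44*sqrt(2)/13 - 62 = -62 + 44*sqrt(2)/13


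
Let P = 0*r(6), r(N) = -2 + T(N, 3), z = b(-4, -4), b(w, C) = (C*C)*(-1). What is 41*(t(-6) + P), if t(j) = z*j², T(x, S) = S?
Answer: -23616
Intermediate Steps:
b(w, C) = -C² (b(w, C) = C²*(-1) = -C²)
z = -16 (z = -1*(-4)² = -1*16 = -16)
t(j) = -16*j²
r(N) = 1 (r(N) = -2 + 3 = 1)
P = 0 (P = 0*1 = 0)
41*(t(-6) + P) = 41*(-16*(-6)² + 0) = 41*(-16*36 + 0) = 41*(-576 + 0) = 41*(-576) = -23616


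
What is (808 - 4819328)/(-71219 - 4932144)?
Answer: 4818520/5003363 ≈ 0.96306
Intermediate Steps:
(808 - 4819328)/(-71219 - 4932144) = -4818520/(-5003363) = -4818520*(-1/5003363) = 4818520/5003363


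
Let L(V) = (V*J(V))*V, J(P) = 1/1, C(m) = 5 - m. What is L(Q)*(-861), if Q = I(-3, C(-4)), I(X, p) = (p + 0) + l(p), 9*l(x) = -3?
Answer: -194012/3 ≈ -64671.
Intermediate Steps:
l(x) = -⅓ (l(x) = (⅑)*(-3) = -⅓)
I(X, p) = -⅓ + p (I(X, p) = (p + 0) - ⅓ = p - ⅓ = -⅓ + p)
Q = 26/3 (Q = -⅓ + (5 - 1*(-4)) = -⅓ + (5 + 4) = -⅓ + 9 = 26/3 ≈ 8.6667)
J(P) = 1
L(V) = V² (L(V) = (V*1)*V = V*V = V²)
L(Q)*(-861) = (26/3)²*(-861) = (676/9)*(-861) = -194012/3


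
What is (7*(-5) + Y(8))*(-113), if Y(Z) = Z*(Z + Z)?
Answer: -10509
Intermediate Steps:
Y(Z) = 2*Z**2 (Y(Z) = Z*(2*Z) = 2*Z**2)
(7*(-5) + Y(8))*(-113) = (7*(-5) + 2*8**2)*(-113) = (-35 + 2*64)*(-113) = (-35 + 128)*(-113) = 93*(-113) = -10509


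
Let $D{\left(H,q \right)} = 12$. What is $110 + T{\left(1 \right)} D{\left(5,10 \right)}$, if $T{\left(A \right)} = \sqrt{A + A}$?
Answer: $110 + 12 \sqrt{2} \approx 126.97$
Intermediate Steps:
$T{\left(A \right)} = \sqrt{2} \sqrt{A}$ ($T{\left(A \right)} = \sqrt{2 A} = \sqrt{2} \sqrt{A}$)
$110 + T{\left(1 \right)} D{\left(5,10 \right)} = 110 + \sqrt{2} \sqrt{1} \cdot 12 = 110 + \sqrt{2} \cdot 1 \cdot 12 = 110 + \sqrt{2} \cdot 12 = 110 + 12 \sqrt{2}$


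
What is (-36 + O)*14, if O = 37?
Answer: 14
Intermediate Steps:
(-36 + O)*14 = (-36 + 37)*14 = 1*14 = 14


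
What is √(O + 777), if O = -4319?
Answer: I*√3542 ≈ 59.515*I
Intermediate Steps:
√(O + 777) = √(-4319 + 777) = √(-3542) = I*√3542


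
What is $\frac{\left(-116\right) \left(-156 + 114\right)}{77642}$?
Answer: $\frac{2436}{38821} \approx 0.06275$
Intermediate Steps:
$\frac{\left(-116\right) \left(-156 + 114\right)}{77642} = \left(-116\right) \left(-42\right) \frac{1}{77642} = 4872 \cdot \frac{1}{77642} = \frac{2436}{38821}$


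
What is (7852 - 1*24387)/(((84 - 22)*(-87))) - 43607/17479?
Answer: 53799107/94281726 ≈ 0.57062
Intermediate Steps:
(7852 - 1*24387)/(((84 - 22)*(-87))) - 43607/17479 = (7852 - 24387)/((62*(-87))) - 43607*1/17479 = -16535/(-5394) - 43607/17479 = -16535*(-1/5394) - 43607/17479 = 16535/5394 - 43607/17479 = 53799107/94281726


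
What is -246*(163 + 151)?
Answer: -77244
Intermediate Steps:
-246*(163 + 151) = -246*314 = -77244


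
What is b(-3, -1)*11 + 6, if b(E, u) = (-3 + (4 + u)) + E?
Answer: -27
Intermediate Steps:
b(E, u) = 1 + E + u (b(E, u) = (1 + u) + E = 1 + E + u)
b(-3, -1)*11 + 6 = (1 - 3 - 1)*11 + 6 = -3*11 + 6 = -33 + 6 = -27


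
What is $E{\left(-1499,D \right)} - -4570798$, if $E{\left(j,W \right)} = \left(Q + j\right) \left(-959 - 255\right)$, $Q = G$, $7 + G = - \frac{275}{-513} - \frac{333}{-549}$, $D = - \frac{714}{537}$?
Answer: $\frac{200203065242}{31293} \approx 6.3977 \cdot 10^{6}$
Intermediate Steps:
$D = - \frac{238}{179}$ ($D = \left(-714\right) \frac{1}{537} = - \frac{238}{179} \approx -1.3296$)
$G = - \frac{183295}{31293}$ ($G = -7 - \left(- \frac{275}{513} - \frac{37}{61}\right) = -7 - - \frac{35756}{31293} = -7 + \left(\frac{275}{513} + \frac{37}{61}\right) = -7 + \frac{35756}{31293} = - \frac{183295}{31293} \approx -5.8574$)
$Q = - \frac{183295}{31293} \approx -5.8574$
$E{\left(j,W \right)} = \frac{222520130}{31293} - 1214 j$ ($E{\left(j,W \right)} = \left(- \frac{183295}{31293} + j\right) \left(-959 - 255\right) = \left(- \frac{183295}{31293} + j\right) \left(-1214\right) = \frac{222520130}{31293} - 1214 j$)
$E{\left(-1499,D \right)} - -4570798 = \left(\frac{222520130}{31293} - -1819786\right) - -4570798 = \left(\frac{222520130}{31293} + 1819786\right) + 4570798 = \frac{57169083428}{31293} + 4570798 = \frac{200203065242}{31293}$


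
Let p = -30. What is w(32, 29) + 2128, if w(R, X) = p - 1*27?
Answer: 2071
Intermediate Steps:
w(R, X) = -57 (w(R, X) = -30 - 1*27 = -30 - 27 = -57)
w(32, 29) + 2128 = -57 + 2128 = 2071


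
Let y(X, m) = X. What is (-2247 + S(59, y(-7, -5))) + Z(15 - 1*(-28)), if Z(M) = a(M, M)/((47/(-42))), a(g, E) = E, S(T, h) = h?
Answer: -107744/47 ≈ -2292.4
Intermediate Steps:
Z(M) = -42*M/47 (Z(M) = M/((47/(-42))) = M/((47*(-1/42))) = M/(-47/42) = M*(-42/47) = -42*M/47)
(-2247 + S(59, y(-7, -5))) + Z(15 - 1*(-28)) = (-2247 - 7) - 42*(15 - 1*(-28))/47 = -2254 - 42*(15 + 28)/47 = -2254 - 42/47*43 = -2254 - 1806/47 = -107744/47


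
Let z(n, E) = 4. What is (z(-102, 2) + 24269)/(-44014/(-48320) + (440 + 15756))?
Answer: 586435680/391317367 ≈ 1.4986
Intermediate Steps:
(z(-102, 2) + 24269)/(-44014/(-48320) + (440 + 15756)) = (4 + 24269)/(-44014/(-48320) + (440 + 15756)) = 24273/(-44014*(-1/48320) + 16196) = 24273/(22007/24160 + 16196) = 24273/(391317367/24160) = 24273*(24160/391317367) = 586435680/391317367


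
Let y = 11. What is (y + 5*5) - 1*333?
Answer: -297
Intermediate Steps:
(y + 5*5) - 1*333 = (11 + 5*5) - 1*333 = (11 + 25) - 333 = 36 - 333 = -297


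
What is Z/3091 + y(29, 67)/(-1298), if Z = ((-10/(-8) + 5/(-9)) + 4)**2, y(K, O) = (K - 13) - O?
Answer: 997417/21486384 ≈ 0.046421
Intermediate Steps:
y(K, O) = -13 + K - O (y(K, O) = (-13 + K) - O = -13 + K - O)
Z = 28561/1296 (Z = ((-10*(-1/8) + 5*(-1/9)) + 4)**2 = ((5/4 - 5/9) + 4)**2 = (25/36 + 4)**2 = (169/36)**2 = 28561/1296 ≈ 22.038)
Z/3091 + y(29, 67)/(-1298) = (28561/1296)/3091 + (-13 + 29 - 1*67)/(-1298) = (28561/1296)*(1/3091) + (-13 + 29 - 67)*(-1/1298) = 28561/4005936 - 51*(-1/1298) = 28561/4005936 + 51/1298 = 997417/21486384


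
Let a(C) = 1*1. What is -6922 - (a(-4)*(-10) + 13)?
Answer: -6925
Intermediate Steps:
a(C) = 1
-6922 - (a(-4)*(-10) + 13) = -6922 - (1*(-10) + 13) = -6922 - (-10 + 13) = -6922 - 1*3 = -6922 - 3 = -6925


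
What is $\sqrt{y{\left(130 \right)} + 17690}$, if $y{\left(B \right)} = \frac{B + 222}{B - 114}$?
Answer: $12 \sqrt{123} \approx 133.09$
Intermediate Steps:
$y{\left(B \right)} = \frac{222 + B}{-114 + B}$
$\sqrt{y{\left(130 \right)} + 17690} = \sqrt{\frac{222 + 130}{-114 + 130} + 17690} = \sqrt{\frac{1}{16} \cdot 352 + 17690} = \sqrt{22 + 17690} = \sqrt{17712} = 12 \sqrt{123}$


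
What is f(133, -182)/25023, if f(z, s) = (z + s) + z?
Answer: 28/8341 ≈ 0.0033569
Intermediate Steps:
f(z, s) = s + 2*z (f(z, s) = (s + z) + z = s + 2*z)
f(133, -182)/25023 = (-182 + 2*133)/25023 = (-182 + 266)*(1/25023) = 84*(1/25023) = 28/8341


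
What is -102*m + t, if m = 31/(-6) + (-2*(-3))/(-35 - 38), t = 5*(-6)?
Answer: 36893/73 ≈ 505.38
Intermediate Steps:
t = -30
m = -2299/438 (m = 31*(-⅙) + 6/(-73) = -31/6 + 6*(-1/73) = -31/6 - 6/73 = -2299/438 ≈ -5.2489)
-102*m + t = -102*(-2299/438) - 30 = 39083/73 - 30 = 36893/73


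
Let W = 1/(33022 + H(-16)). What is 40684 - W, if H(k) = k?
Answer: 1342816103/33006 ≈ 40684.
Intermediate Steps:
W = 1/33006 (W = 1/(33022 - 16) = 1/33006 ≈ 3.0298e-5)
40684 - W = 40684 - 1*1/33006 = 40684 - 1/33006 = 1342816103/33006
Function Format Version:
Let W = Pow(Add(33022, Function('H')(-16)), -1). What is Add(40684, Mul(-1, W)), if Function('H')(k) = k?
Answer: Rational(1342816103, 33006) ≈ 40684.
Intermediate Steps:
W = Rational(1, 33006) (W = Pow(Add(33022, -16), -1) = Pow(33006, -1) = Rational(1, 33006) ≈ 3.0298e-5)
Add(40684, Mul(-1, W)) = Add(40684, Mul(-1, Rational(1, 33006))) = Add(40684, Rational(-1, 33006)) = Rational(1342816103, 33006)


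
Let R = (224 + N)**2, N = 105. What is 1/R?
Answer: 1/108241 ≈ 9.2386e-6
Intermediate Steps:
R = 108241 (R = (224 + 105)**2 = 329**2 = 108241)
1/R = 1/108241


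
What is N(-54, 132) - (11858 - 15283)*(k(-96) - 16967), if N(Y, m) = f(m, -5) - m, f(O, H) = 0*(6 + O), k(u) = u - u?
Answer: -58112107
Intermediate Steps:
k(u) = 0
f(O, H) = 0
N(Y, m) = -m (N(Y, m) = 0 - m = -m)
N(-54, 132) - (11858 - 15283)*(k(-96) - 16967) = -1*132 - (11858 - 15283)*(0 - 16967) = -132 - (-3425)*(-16967) = -132 - 1*58111975 = -132 - 58111975 = -58112107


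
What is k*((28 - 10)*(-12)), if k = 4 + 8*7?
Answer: -12960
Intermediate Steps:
k = 60 (k = 4 + 56 = 60)
k*((28 - 10)*(-12)) = 60*((28 - 10)*(-12)) = 60*(18*(-12)) = 60*(-216) = -12960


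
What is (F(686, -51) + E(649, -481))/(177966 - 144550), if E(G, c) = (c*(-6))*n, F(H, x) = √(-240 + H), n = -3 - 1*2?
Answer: -7215/16708 + √446/33416 ≈ -0.43120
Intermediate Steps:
n = -5 (n = -3 - 2 = -5)
E(G, c) = 30*c (E(G, c) = (c*(-6))*(-5) = -6*c*(-5) = 30*c)
(F(686, -51) + E(649, -481))/(177966 - 144550) = (√(-240 + 686) + 30*(-481))/(177966 - 144550) = (√446 - 14430)/33416 = (-14430 + √446)*(1/33416) = -7215/16708 + √446/33416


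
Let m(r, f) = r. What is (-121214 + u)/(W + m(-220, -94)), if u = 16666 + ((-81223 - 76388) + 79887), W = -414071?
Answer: 182272/414291 ≈ 0.43996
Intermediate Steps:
u = -61058 (u = 16666 + (-157611 + 79887) = 16666 - 77724 = -61058)
(-121214 + u)/(W + m(-220, -94)) = (-121214 - 61058)/(-414071 - 220) = -182272/(-414291) = -182272*(-1/414291) = 182272/414291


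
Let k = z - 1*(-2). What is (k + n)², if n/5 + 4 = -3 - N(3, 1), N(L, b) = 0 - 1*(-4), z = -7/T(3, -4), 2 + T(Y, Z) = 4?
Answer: 12769/4 ≈ 3192.3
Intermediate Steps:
T(Y, Z) = 2 (T(Y, Z) = -2 + 4 = 2)
z = -7/2 ≈ -3.5000
N(L, b) = 4 (N(L, b) = 0 + 4 = 4)
n = -55 (n = -20 + 5*(-3 - 1*4) = -20 + 5*(-3 - 4) = -20 + 5*(-7) = -20 - 35 = -55)
k = -3/2 (k = -7/2 - 1*(-2) = -7/2 + 2 = -3/2 ≈ -1.5000)
(k + n)² = (-3/2 - 55)² = (-113/2)² = 12769/4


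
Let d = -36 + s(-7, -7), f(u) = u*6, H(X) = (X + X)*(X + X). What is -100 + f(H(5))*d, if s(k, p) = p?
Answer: -25900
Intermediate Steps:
H(X) = 4*X² (H(X) = (2*X)*(2*X) = 4*X²)
f(u) = 6*u
d = -43 (d = -36 - 7 = -43)
-100 + f(H(5))*d = -100 + (6*(4*5²))*(-43) = -100 + (6*(4*25))*(-43) = -100 + (6*100)*(-43) = -100 + 600*(-43) = -100 - 25800 = -25900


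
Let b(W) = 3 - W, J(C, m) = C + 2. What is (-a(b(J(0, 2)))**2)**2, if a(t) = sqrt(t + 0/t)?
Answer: 1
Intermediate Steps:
J(C, m) = 2 + C
a(t) = sqrt(t) (a(t) = sqrt(t + 0) = sqrt(t))
(-a(b(J(0, 2)))**2)**2 = (-(sqrt(3 - (2 + 0)))**2)**2 = (-(sqrt(3 - 1*2))**2)**2 = (-(sqrt(3 - 2))**2)**2 = (-(sqrt(1))**2)**2 = (-1*1**2)**2 = (-1*1)**2 = (-1)**2 = 1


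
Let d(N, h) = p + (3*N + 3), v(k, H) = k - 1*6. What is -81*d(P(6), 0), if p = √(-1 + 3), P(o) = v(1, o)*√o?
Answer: -243 - 81*√2 + 1215*√6 ≈ 2618.6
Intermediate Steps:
v(k, H) = -6 + k (v(k, H) = k - 6 = -6 + k)
P(o) = -5*√o (P(o) = (-6 + 1)*√o = -5*√o)
p = √2 ≈ 1.4142
d(N, h) = 3 + √2 + 3*N (d(N, h) = √2 + (3*N + 3) = √2 + (3 + 3*N) = 3 + √2 + 3*N)
-81*d(P(6), 0) = -81*(3 + √2 + 3*(-5*√6)) = -81*(3 + √2 - 15*√6) = -243 - 81*√2 + 1215*√6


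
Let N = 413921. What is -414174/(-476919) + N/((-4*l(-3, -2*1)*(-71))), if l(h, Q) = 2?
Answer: 65880680077/90296664 ≈ 729.60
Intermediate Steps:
-414174/(-476919) + N/((-4*l(-3, -2*1)*(-71))) = -414174/(-476919) + 413921/((-4*2*(-71))) = -414174*(-1/476919) + 413921/((-8*(-71))) = 138058/158973 + 413921/568 = 65880680077/90296664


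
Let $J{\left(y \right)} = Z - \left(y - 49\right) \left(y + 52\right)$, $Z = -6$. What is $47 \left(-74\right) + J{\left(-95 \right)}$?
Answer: $-9676$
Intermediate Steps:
$J{\left(y \right)} = -6 - \left(-49 + y\right) \left(52 + y\right)$ ($J{\left(y \right)} = -6 - \left(y - 49\right) \left(y + 52\right) = -6 - \left(-49 + y\right) \left(52 + y\right)$)
$47 \left(-74\right) + J{\left(-95 \right)} = 47 \left(-74\right) - 6198 = -3478 + \left(2542 - 9025 + 285\right) = -3478 - 6198 = -9676$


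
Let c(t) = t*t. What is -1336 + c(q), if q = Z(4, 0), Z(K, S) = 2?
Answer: -1332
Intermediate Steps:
q = 2
c(t) = t²
-1336 + c(q) = -1336 + 2² = -1336 + 4 = -1332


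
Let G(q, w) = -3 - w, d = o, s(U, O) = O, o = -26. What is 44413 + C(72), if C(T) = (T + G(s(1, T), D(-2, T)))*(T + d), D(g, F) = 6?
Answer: 47311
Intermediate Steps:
d = -26
C(T) = (-26 + T)*(-9 + T) (C(T) = (T + (-3 - 1*6))*(T - 26) = (T + (-3 - 6))*(-26 + T) = (T - 9)*(-26 + T) = (-9 + T)*(-26 + T) = (-26 + T)*(-9 + T))
44413 + C(72) = 44413 + (234 + 72² - 35*72) = 44413 + (234 + 5184 - 2520) = 44413 + 2898 = 47311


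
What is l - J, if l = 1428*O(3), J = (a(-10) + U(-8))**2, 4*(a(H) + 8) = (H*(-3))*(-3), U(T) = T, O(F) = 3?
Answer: 11207/4 ≈ 2801.8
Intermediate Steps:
a(H) = -8 + 9*H/4 (a(H) = -8 + ((H*(-3))*(-3))/4 = -8 + (-3*H*(-3))/4 = -8 + (9*H)/4 = -8 + 9*H/4)
J = 5929/4 (J = ((-8 + (9/4)*(-10)) - 8)**2 = ((-8 - 45/2) - 8)**2 = (-61/2 - 8)**2 = (-77/2)**2 = 5929/4 ≈ 1482.3)
l = 4284 (l = 1428*3 = 4284)
l - J = 4284 - 1*5929/4 = 4284 - 5929/4 = 11207/4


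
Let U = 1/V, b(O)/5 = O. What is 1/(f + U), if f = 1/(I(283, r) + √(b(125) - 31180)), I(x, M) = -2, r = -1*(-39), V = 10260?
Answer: 10260*(2*I + 3*√3395)/(-10258*I + 3*√3395) ≈ 0.97856 + 174.82*I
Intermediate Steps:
b(O) = 5*O
r = 39
U = 1/10260 ≈ 9.7466e-5
f = 1/(-2 + 3*I*√3395) (f = 1/(-2 + √(5*125 - 31180)) = 1/(-2 + √(625 - 31180)) = 1/(-2 + √(-30555)) = 1/(-2 + 3*I*√3395) ≈ -6.545e-5 - 0.0057201*I)
1/(f + U) = 1/((-2/30559 - 3*I*√3395/30559) + 1/10260) = 1/(10039/313535340 - 3*I*√3395/30559)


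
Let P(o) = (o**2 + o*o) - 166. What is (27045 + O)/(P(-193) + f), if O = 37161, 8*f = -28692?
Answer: 108/119 ≈ 0.90756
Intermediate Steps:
f = -7173/2 (f = (1/8)*(-28692) = -7173/2 ≈ -3586.5)
P(o) = -166 + 2*o**2 (P(o) = (o**2 + o**2) - 166 = 2*o**2 - 166 = -166 + 2*o**2)
(27045 + O)/(P(-193) + f) = (27045 + 37161)/((-166 + 2*(-193)**2) - 7173/2) = 64206/((-166 + 2*37249) - 7173/2) = 64206/((-166 + 74498) - 7173/2) = 64206/(74332 - 7173/2) = 64206/(141491/2) = 64206*(2/141491) = 108/119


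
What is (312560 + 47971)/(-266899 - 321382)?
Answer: -360531/588281 ≈ -0.61285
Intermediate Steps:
(312560 + 47971)/(-266899 - 321382) = 360531/(-588281) = 360531*(-1/588281) = -360531/588281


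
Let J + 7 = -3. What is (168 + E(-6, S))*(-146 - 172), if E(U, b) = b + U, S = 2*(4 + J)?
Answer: -47700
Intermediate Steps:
J = -10 (J = -7 - 3 = -10)
S = -12 (S = 2*(4 - 10) = 2*(-6) = -12)
E(U, b) = U + b
(168 + E(-6, S))*(-146 - 172) = (168 + (-6 - 12))*(-146 - 172) = (168 - 18)*(-318) = 150*(-318) = -47700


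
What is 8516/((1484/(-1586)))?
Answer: -3376594/371 ≈ -9101.3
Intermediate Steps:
8516/((1484/(-1586))) = 8516/((1484*(-1/1586))) = 8516/(-742/793) = 8516*(-793/742) = -3376594/371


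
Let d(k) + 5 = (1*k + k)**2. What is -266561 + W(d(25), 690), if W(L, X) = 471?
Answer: -266090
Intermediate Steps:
d(k) = -5 + 4*k**2 (d(k) = -5 + (1*k + k)**2 = -5 + (k + k)**2 = -5 + (2*k)**2 = -5 + 4*k**2)
-266561 + W(d(25), 690) = -266561 + 471 = -266090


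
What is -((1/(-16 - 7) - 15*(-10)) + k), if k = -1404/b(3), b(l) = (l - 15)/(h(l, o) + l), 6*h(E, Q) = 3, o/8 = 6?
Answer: -25735/46 ≈ -559.46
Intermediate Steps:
o = 48 (o = 8*6 = 48)
h(E, Q) = ½ (h(E, Q) = (⅙)*3 = ½)
b(l) = (-15 + l)/(½ + l) (b(l) = (l - 15)/(½ + l) = (-15 + l)/(½ + l))
k = 819/2 (k = -1404*(1 + 2*3)/(2*(-15 + 3)) = -1404/(2*(-12)/(1 + 6)) = -1404/(2*(-12)/7) = -1404/(2*(⅐)*(-12)) = -1404/(-24/7) = -1404*(-7/24) = 819/2 ≈ 409.50)
-((1/(-16 - 7) - 15*(-10)) + k) = -((1/(-16 - 7) - 15*(-10)) + 819/2) = -((1/(-23) + 150) + 819/2) = -((-1/23 + 150) + 819/2) = -(3449/23 + 819/2) = -1*25735/46 = -25735/46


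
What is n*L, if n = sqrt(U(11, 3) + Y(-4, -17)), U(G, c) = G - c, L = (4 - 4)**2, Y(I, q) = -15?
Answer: 0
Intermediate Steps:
L = 0 (L = 0**2 = 0)
n = I*sqrt(7) (n = sqrt((11 - 1*3) - 15) = sqrt((11 - 3) - 15) = sqrt(8 - 15) = sqrt(-7) = I*sqrt(7) ≈ 2.6458*I)
n*L = (I*sqrt(7))*0 = 0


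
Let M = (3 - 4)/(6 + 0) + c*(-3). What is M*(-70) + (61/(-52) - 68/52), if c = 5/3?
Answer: 56033/156 ≈ 359.19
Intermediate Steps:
c = 5/3 (c = 5*(⅓) = 5/3 ≈ 1.6667)
M = -31/6 (M = (3 - 4)/(6 + 0) + (5/3)*(-3) = -1/6 - 5 = -1*⅙ - 5 = -⅙ - 5 = -31/6 ≈ -5.1667)
M*(-70) + (61/(-52) - 68/52) = -31/6*(-70) + (61/(-52) - 68/52) = 1085/3 + (61*(-1/52) - 68*1/52) = 1085/3 + (-61/52 - 17/13) = 1085/3 - 129/52 = 56033/156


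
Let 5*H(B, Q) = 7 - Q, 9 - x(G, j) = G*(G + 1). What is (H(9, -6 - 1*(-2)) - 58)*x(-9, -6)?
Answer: 17577/5 ≈ 3515.4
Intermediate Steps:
x(G, j) = 9 - G*(1 + G) (x(G, j) = 9 - G*(G + 1) = 9 - G*(1 + G))
H(B, Q) = 7/5 - Q/5 (H(B, Q) = (7 - Q)/5 = 7/5 - Q/5)
(H(9, -6 - 1*(-2)) - 58)*x(-9, -6) = ((7/5 - (-6 - 1*(-2))/5) - 58)*(9 - 1*(-9) - 1*(-9)²) = ((7/5 - (-6 + 2)/5) - 58)*(9 + 9 - 1*81) = ((7/5 - ⅕*(-4)) - 58)*(9 + 9 - 81) = ((7/5 + ⅘) - 58)*(-63) = (11/5 - 58)*(-63) = -279/5*(-63) = 17577/5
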